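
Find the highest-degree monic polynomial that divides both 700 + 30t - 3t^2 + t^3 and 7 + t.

By polynomial division,
  t^3 - 3t^2 + 30t + 700 = (t^2 - 10t + 100)(t + 7) + (0)
The last nonzero remainder t + 7 is already monic.

7 + t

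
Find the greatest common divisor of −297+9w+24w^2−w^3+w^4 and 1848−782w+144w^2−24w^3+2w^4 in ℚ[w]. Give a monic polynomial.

33−w+w^2

Repeated division with remainder:
  w^4−w^3+24w^2+9w−297 = (1/2)(2w^4−24w^3+144w^2−782w+1848) + (11w^3−48w^2+400w−1221)
  2w^4−24w^3+144w^2−782w+1848 = ((2/11)w−168/121)(11w^3−48w^2+400w−1221) + ((560/121)w^2−(560/121)w+1680/11)
  11w^3−48w^2+400w−1221 = ((1331/560)w−4477/560)((560/121)w^2−(560/121)w+1680/11) + (0)
Last nonzero remainder: (560/121)w^2−(560/121)w+1680/11. Dividing through by 560/121 gives the monic gcd w^2−w+33.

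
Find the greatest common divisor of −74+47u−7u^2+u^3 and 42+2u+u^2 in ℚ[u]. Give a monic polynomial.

By polynomial division,
  u^3−7u^2+47u−74 = (u−9)(u^2+2u+42) + (23u+304)
  u^2+2u+42 = ((1/23)u−258/529)(23u+304) + (100650/529)
  23u+304 = ((12167/100650)u+80408/50325)(100650/529) + (0)
The last nonzero remainder is the constant 100650/529, so the polynomials are coprime and gcd = 1.

1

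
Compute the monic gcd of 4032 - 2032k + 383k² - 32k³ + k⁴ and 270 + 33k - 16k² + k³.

-9 + k

By polynomial division,
  k⁴ - 32k³ + 383k² - 2032k + 4032 = (k - 16)(k³ - 16k² + 33k + 270) + (94k² - 1774k + 8352)
  k³ - 16k² + 33k + 270 = ((1/94)k + 135/4418)(94k² - 1774k + 8352) + (-(3630/2209)k + 32670/2209)
  94k² - 1774k + 8352 = (-(103823/1815)k + 1024976/1815)(-(3630/2209)k + 32670/2209) + (0)
Last nonzero remainder: -(3630/2209)k + 32670/2209. Dividing through by -3630/2209 gives the monic gcd k - 9.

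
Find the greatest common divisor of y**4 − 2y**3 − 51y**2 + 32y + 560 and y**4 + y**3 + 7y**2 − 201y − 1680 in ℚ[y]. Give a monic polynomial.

Euclidean algorithm in ℚ[y]:
  y**4 − 2y**3 − 51y**2 + 32y + 560 = (y**4 + y**3 + 7y**2 − 201y − 1680) + (−3y**3 − 58y**2 + 233y + 2240)
  y**4 + y**3 + 7y**2 − 201y − 1680 = (−(1/3)y + 55/9)(−3y**3 − 58y**2 + 233y + 2240) + ((3952/9)y**2 − (7904/9)y − 138320/9)
  −3y**3 − 58y**2 + 233y + 2240 = (−(27/3952)y − 36/247)((3952/9)y**2 − (7904/9)y − 138320/9) + (0)
Last nonzero remainder: (3952/9)y**2 − (7904/9)y − 138320/9. Dividing through by 3952/9 gives the monic gcd y**2 − 2y − 35.

y**2 − 2y − 35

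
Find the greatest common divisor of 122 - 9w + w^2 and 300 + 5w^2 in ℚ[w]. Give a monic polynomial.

1

Euclidean algorithm in ℚ[w]:
  w^2 - 9w + 122 = (1/5)(5w^2 + 300) + (-9w + 62)
  5w^2 + 300 = (-(5/9)w - 310/81)(-9w + 62) + (43520/81)
  -9w + 62 = (-(729/43520)w + 2511/21760)(43520/81) + (0)
The last nonzero remainder is the constant 43520/81, so the polynomials are coprime and gcd = 1.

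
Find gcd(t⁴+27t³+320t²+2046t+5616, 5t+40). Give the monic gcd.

t+8

Apply the Euclidean algorithm:
  t⁴+27t³+320t²+2046t+5616 = ((1/5)t³+(19/5)t²+(168/5)t+702/5)(5t+40) + (0)
Last nonzero remainder: 5t+40. Dividing through by 5 gives the monic gcd t+8.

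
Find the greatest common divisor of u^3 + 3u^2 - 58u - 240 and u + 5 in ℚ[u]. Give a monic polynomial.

u + 5

By polynomial division,
  u^3 + 3u^2 - 58u - 240 = (u^2 - 2u - 48)(u + 5) + (0)
The last nonzero remainder u + 5 is already monic.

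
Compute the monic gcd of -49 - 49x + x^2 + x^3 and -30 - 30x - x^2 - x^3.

1 + x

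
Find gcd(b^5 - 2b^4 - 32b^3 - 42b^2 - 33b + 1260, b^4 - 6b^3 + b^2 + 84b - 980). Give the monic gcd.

Repeated division with remainder:
  b^5 - 2b^4 - 32b^3 - 42b^2 - 33b + 1260 = (b + 4)(b^4 - 6b^3 + b^2 + 84b - 980) + (-9b^3 - 130b^2 + 611b + 5180)
  b^4 - 6b^3 + b^2 + 84b - 980 = (-(1/9)b + 184/81)(-9b^3 - 130b^2 + 611b + 5180) + ((29500/81)b^2 - (59000/81)b - 1032500/81)
  -9b^3 - 130b^2 + 611b + 5180 = (-(729/29500)b - 2997/7375)((29500/81)b^2 - (59000/81)b - 1032500/81) + (0)
Last nonzero remainder: (29500/81)b^2 - (59000/81)b - 1032500/81. Dividing through by 29500/81 gives the monic gcd b^2 - 2b - 35.

b^2 - 2b - 35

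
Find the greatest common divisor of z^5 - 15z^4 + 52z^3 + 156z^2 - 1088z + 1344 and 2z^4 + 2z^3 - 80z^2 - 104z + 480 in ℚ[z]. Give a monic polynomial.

z^3 - 4z^2 - 20z + 48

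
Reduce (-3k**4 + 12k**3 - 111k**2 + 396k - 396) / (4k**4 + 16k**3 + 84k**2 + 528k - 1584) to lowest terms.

(-3k + 6)/(4k + 24)

Euclidean algorithm in ℚ[k]:
  -3k**4 + 12k**3 - 111k**2 + 396k - 396 = (-3/4)(4k**4 + 16k**3 + 84k**2 + 528k - 1584) + (24k**3 - 48k**2 + 792k - 1584)
  4k**4 + 16k**3 + 84k**2 + 528k - 1584 = ((1/6)k + 1)(24k**3 - 48k**2 + 792k - 1584) + (0)
Last nonzero remainder: 24k**3 - 48k**2 + 792k - 1584. Dividing through by 24 gives the monic gcd k**3 - 2k**2 + 33k - 66.
Cancel k**3 - 2k**2 + 33k - 66 from numerator and denominator to get the reduced form.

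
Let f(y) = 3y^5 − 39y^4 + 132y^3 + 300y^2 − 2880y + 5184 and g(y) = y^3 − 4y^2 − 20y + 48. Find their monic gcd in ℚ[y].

y^2 − 2y − 24

By polynomial division,
  3y^5 − 39y^4 + 132y^3 + 300y^2 − 2880y + 5184 = (3y^2 − 27y + 84)(y^3 − 4y^2 − 20y + 48) + (−48y^2 + 96y + 1152)
  y^3 − 4y^2 − 20y + 48 = (−(1/48)y + 1/24)(−48y^2 + 96y + 1152) + (0)
Last nonzero remainder: −48y^2 + 96y + 1152. Dividing through by −48 gives the monic gcd y^2 − 2y − 24.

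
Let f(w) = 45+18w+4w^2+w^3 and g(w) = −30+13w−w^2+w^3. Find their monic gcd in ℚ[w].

15+w+w^2

Euclidean algorithm in ℚ[w]:
  w^3+4w^2+18w+45 = (w^3−w^2+13w−30) + (5w^2+5w+75)
  w^3−w^2+13w−30 = ((1/5)w−2/5)(5w^2+5w+75) + (0)
Last nonzero remainder: 5w^2+5w+75. Dividing through by 5 gives the monic gcd w^2+w+15.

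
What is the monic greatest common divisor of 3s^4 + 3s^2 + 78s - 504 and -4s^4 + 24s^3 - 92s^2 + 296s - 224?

s^2 - s + 14

Euclidean algorithm in ℚ[s]:
  3s^4 + 3s^2 + 78s - 504 = (-3/4)(-4s^4 + 24s^3 - 92s^2 + 296s - 224) + (18s^3 - 66s^2 + 300s - 672)
  -4s^4 + 24s^3 - 92s^2 + 296s - 224 = (-(2/9)s + 14/27)(18s^3 - 66s^2 + 300s - 672) + ((80/9)s^2 - (80/9)s + 1120/9)
  18s^3 - 66s^2 + 300s - 672 = ((81/40)s - 27/5)((80/9)s^2 - (80/9)s + 1120/9) + (0)
Last nonzero remainder: (80/9)s^2 - (80/9)s + 1120/9. Dividing through by 80/9 gives the monic gcd s^2 - s + 14.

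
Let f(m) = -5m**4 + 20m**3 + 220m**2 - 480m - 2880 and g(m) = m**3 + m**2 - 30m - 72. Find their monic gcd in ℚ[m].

By polynomial division,
  -5m**4 + 20m**3 + 220m**2 - 480m - 2880 = (-5m + 25)(m**3 + m**2 - 30m - 72) + (45m**2 - 90m - 1080)
  m**3 + m**2 - 30m - 72 = ((1/45)m + 1/15)(45m**2 - 90m - 1080) + (0)
Last nonzero remainder: 45m**2 - 90m - 1080. Dividing through by 45 gives the monic gcd m**2 - 2m - 24.

m**2 - 2m - 24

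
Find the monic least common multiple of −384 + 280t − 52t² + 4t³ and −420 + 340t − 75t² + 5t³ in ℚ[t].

Euclidean algorithm in ℚ[t]:
  4t³ − 52t² + 280t − 384 = (4/5)(5t³ − 75t² + 340t − 420) + (8t² + 8t − 48)
  5t³ − 75t² + 340t − 420 = ((5/8)t − 10)(8t² + 8t − 48) + (450t − 900)
  8t² + 8t − 48 = ((4/225)t + 4/75)(450t − 900) + (0)
Last nonzero remainder: 450t − 900. Dividing through by 450 gives the monic gcd t − 2.
Then lcm(f, g) = f·g / gcd(f, g); expanding and making the result monic gives the answer.

−4032 + 4188t − 1552t² + 281t³ − 26t⁴ + t⁵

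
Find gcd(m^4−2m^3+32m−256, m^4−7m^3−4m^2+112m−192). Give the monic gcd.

Repeated division with remainder:
  m^4−2m^3+32m−256 = (m^4−7m^3−4m^2+112m−192) + (5m^3+4m^2−80m−64)
  m^4−7m^3−4m^2+112m−192 = ((1/5)m−39/25)(5m^3+4m^2−80m−64) + ((456/25)m^2−7296/25)
  5m^3+4m^2−80m−64 = ((125/456)m+25/114)((456/25)m^2−7296/25) + (0)
Last nonzero remainder: (456/25)m^2−7296/25. Dividing through by 456/25 gives the monic gcd m^2−16.

m^2−16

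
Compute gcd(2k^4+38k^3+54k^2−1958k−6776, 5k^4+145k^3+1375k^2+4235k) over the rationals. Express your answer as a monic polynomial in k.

k^2+22k+121

Repeated division with remainder:
  2k^4+38k^3+54k^2−1958k−6776 = (2/5)(5k^4+145k^3+1375k^2+4235k) + (−20k^3−496k^2−3652k−6776)
  5k^4+145k^3+1375k^2+4235k = (−(1/4)k−21/20)(−20k^3−496k^2−3652k−6776) + (−(294/5)k^2−(6468/5)k−35574/5)
  −20k^3−496k^2−3652k−6776 = ((50/147)k+20/21)(−(294/5)k^2−(6468/5)k−35574/5) + (0)
Last nonzero remainder: −(294/5)k^2−(6468/5)k−35574/5. Dividing through by −294/5 gives the monic gcd k^2+22k+121.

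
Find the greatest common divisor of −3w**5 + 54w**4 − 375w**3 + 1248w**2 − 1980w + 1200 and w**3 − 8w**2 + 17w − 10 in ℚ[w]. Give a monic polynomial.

By polynomial division,
  −3w**5 + 54w**4 − 375w**3 + 1248w**2 − 1980w + 1200 = (−3w**2 + 30w − 84)(w**3 − 8w**2 + 17w − 10) + (36w**2 − 252w + 360)
  w**3 − 8w**2 + 17w − 10 = ((1/36)w − 1/36)(36w**2 − 252w + 360) + (0)
Last nonzero remainder: 36w**2 − 252w + 360. Dividing through by 36 gives the monic gcd w**2 − 7w + 10.

w**2 − 7w + 10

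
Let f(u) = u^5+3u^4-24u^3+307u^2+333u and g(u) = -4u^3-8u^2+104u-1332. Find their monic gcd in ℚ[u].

u^3+2u^2-26u+333

Euclidean algorithm in ℚ[u]:
  u^5+3u^4-24u^3+307u^2+333u = (-(1/4)u^2-(1/4)u)(-4u^3-8u^2+104u-1332) + (0)
Last nonzero remainder: -4u^3-8u^2+104u-1332. Dividing through by -4 gives the monic gcd u^3+2u^2-26u+333.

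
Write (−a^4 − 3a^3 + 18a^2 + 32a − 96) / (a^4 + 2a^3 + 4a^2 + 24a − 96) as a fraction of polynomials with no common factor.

Euclidean algorithm in ℚ[a]:
  −a^4 − 3a^3 + 18a^2 + 32a − 96 = (−1)(a^4 + 2a^3 + 4a^2 + 24a − 96) + (−a^3 + 22a^2 + 56a − 192)
  a^4 + 2a^3 + 4a^2 + 24a − 96 = (−a − 24)(−a^3 + 22a^2 + 56a − 192) + (588a^2 + 1176a − 4704)
  −a^3 + 22a^2 + 56a − 192 = (−(1/588)a + 2/49)(588a^2 + 1176a − 4704) + (0)
Last nonzero remainder: 588a^2 + 1176a − 4704. Dividing through by 588 gives the monic gcd a^2 + 2a − 8.
Cancel a^2 + 2a − 8 from numerator and denominator to get the reduced form.

(−a^2 − a + 12)/(a^2 + 12)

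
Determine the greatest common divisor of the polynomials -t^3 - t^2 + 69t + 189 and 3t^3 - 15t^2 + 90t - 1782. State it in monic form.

t - 9

By polynomial division,
  -t^3 - t^2 + 69t + 189 = (-1/3)(3t^3 - 15t^2 + 90t - 1782) + (-6t^2 + 99t - 405)
  3t^3 - 15t^2 + 90t - 1782 = (-(1/2)t - 23/4)(-6t^2 + 99t - 405) + ((1827/4)t - 16443/4)
  -6t^2 + 99t - 405 = (-(8/609)t + 20/203)((1827/4)t - 16443/4) + (0)
Last nonzero remainder: (1827/4)t - 16443/4. Dividing through by 1827/4 gives the monic gcd t - 9.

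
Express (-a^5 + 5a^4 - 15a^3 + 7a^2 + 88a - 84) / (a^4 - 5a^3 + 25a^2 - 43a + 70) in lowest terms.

Apply the Euclidean algorithm:
  -a^5 + 5a^4 - 15a^3 + 7a^2 + 88a - 84 = (-a)(a^4 - 5a^3 + 25a^2 - 43a + 70) + (10a^3 - 36a^2 + 158a - 84)
  a^4 - 5a^3 + 25a^2 - 43a + 70 = ((1/10)a - 7/50)(10a^3 - 36a^2 + 158a - 84) + ((104/25)a^2 - (312/25)a + 1456/25)
  10a^3 - 36a^2 + 158a - 84 = ((125/52)a - 75/52)((104/25)a^2 - (312/25)a + 1456/25) + (0)
Last nonzero remainder: (104/25)a^2 - (312/25)a + 1456/25. Dividing through by 104/25 gives the monic gcd a^2 - 3a + 14.
Cancel a^2 - 3a + 14 from numerator and denominator to get the reduced form.

(-a^3 + 2a^2 + 5a - 6)/(a^2 - 2a + 5)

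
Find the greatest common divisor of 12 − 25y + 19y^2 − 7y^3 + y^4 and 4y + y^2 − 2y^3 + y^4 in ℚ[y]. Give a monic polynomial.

4 − 3y + y^2

By polynomial division,
  y^4 − 7y^3 + 19y^2 − 25y + 12 = (y^4 − 2y^3 + y^2 + 4y) + (−5y^3 + 18y^2 − 29y + 12)
  y^4 − 2y^3 + y^2 + 4y = (−(1/5)y − 8/25)(−5y^3 + 18y^2 − 29y + 12) + ((24/25)y^2 − (72/25)y + 96/25)
  −5y^3 + 18y^2 − 29y + 12 = (−(125/24)y + 25/8)((24/25)y^2 − (72/25)y + 96/25) + (0)
Last nonzero remainder: (24/25)y^2 − (72/25)y + 96/25. Dividing through by 24/25 gives the monic gcd y^2 − 3y + 4.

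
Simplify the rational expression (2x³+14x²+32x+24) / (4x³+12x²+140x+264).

Apply the Euclidean algorithm:
  2x³+14x²+32x+24 = (1/2)(4x³+12x²+140x+264) + (8x²−38x−108)
  4x³+12x²+140x+264 = ((1/2)x+31/8)(8x²−38x−108) + ((1365/4)x+1365/2)
  8x²−38x−108 = ((32/1365)x−72/455)((1365/4)x+1365/2) + (0)
Last nonzero remainder: (1365/4)x+1365/2. Dividing through by 1365/4 gives the monic gcd x+2.
Cancel x+2 from numerator and denominator to get the reduced form.

(x²+5x+6)/(2x²+2x+66)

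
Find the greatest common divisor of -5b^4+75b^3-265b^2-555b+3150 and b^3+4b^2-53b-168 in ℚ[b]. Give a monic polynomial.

b^2-4b-21

Repeated division with remainder:
  -5b^4+75b^3-265b^2-555b+3150 = (-5b+95)(b^3+4b^2-53b-168) + (-910b^2+3640b+19110)
  b^3+4b^2-53b-168 = (-(1/910)b-4/455)(-910b^2+3640b+19110) + (0)
Last nonzero remainder: -910b^2+3640b+19110. Dividing through by -910 gives the monic gcd b^2-4b-21.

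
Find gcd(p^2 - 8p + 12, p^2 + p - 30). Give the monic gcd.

Apply the Euclidean algorithm:
  p^2 - 8p + 12 = (p^2 + p - 30) + (-9p + 42)
  p^2 + p - 30 = (-(1/9)p - 17/27)(-9p + 42) + (-32/9)
  -9p + 42 = ((81/32)p - 189/16)(-32/9) + (0)
The last nonzero remainder is the constant -32/9, so the polynomials are coprime and gcd = 1.

1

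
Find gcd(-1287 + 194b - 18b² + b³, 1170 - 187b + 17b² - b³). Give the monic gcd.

By polynomial division,
  b³ - 18b² + 194b - 1287 = (-1)(-b³ + 17b² - 187b + 1170) + (-b² + 7b - 117)
  -b³ + 17b² - 187b + 1170 = (b - 10)(-b² + 7b - 117) + (0)
Last nonzero remainder: -b² + 7b - 117. Dividing through by -1 gives the monic gcd b² - 7b + 117.

117 - 7b + b²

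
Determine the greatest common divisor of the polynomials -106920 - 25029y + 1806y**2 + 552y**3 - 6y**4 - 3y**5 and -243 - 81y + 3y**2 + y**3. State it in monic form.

Apply the Euclidean algorithm:
  -3y**5 - 6y**4 + 552y**3 + 1806y**2 - 25029y - 106920 = (-3y**2 + 3y + 300)(y**3 + 3y**2 - 81y - 243) + (420y**2 - 34020)
  y**3 + 3y**2 - 81y - 243 = ((1/420)y + 1/140)(420y**2 - 34020) + (0)
Last nonzero remainder: 420y**2 - 34020. Dividing through by 420 gives the monic gcd y**2 - 81.

-81 + y**2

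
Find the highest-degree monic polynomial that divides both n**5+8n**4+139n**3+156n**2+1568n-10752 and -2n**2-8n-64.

Repeated division with remainder:
  n**5+8n**4+139n**3+156n**2+1568n-10752 = (-(1/2)n**3-2n**2-(91/2)n+168)(-2n**2-8n-64) + (0)
Last nonzero remainder: -2n**2-8n-64. Dividing through by -2 gives the monic gcd n**2+4n+32.

n**2+4n+32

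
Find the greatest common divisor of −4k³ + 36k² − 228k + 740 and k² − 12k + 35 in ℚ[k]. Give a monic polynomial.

Apply the Euclidean algorithm:
  −4k³ + 36k² − 228k + 740 = (−4k − 12)(k² − 12k + 35) + (−232k + 1160)
  k² − 12k + 35 = (−(1/232)k + 7/232)(−232k + 1160) + (0)
Last nonzero remainder: −232k + 1160. Dividing through by −232 gives the monic gcd k − 5.

k − 5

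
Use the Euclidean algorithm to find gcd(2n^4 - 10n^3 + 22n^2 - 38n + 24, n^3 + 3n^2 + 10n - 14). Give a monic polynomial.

n - 1

Apply the Euclidean algorithm:
  2n^4 - 10n^3 + 22n^2 - 38n + 24 = (2n - 16)(n^3 + 3n^2 + 10n - 14) + (50n^2 + 150n - 200)
  n^3 + 3n^2 + 10n - 14 = ((1/50)n)(50n^2 + 150n - 200) + (14n - 14)
  50n^2 + 150n - 200 = ((25/7)n + 100/7)(14n - 14) + (0)
Last nonzero remainder: 14n - 14. Dividing through by 14 gives the monic gcd n - 1.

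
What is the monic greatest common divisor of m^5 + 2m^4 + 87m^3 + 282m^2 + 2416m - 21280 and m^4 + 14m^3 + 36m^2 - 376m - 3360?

Repeated division with remainder:
  m^5 + 2m^4 + 87m^3 + 282m^2 + 2416m - 21280 = (m - 12)(m^4 + 14m^3 + 36m^2 - 376m - 3360) + (219m^3 + 1090m^2 + 1264m - 61600)
  m^4 + 14m^3 + 36m^2 - 376m - 3360 = ((1/219)m + 1976/47961)(219m^3 + 1090m^2 + 1264m - 61600) + (-(704060/47961)m^2 - (7040600/47961)m - 39427360/47961)
  219m^3 + 1090m^2 + 1264m - 61600 = (-(10503459/704060)m + 2637855/35203)(-(704060/47961)m^2 - (7040600/47961)m - 39427360/47961) + (0)
Last nonzero remainder: -(704060/47961)m^2 - (7040600/47961)m - 39427360/47961. Dividing through by -704060/47961 gives the monic gcd m^2 + 10m + 56.

m^2 + 10m + 56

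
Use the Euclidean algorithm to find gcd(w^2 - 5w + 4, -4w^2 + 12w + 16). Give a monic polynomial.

Euclidean algorithm in ℚ[w]:
  w^2 - 5w + 4 = (-1/4)(-4w^2 + 12w + 16) + (-2w + 8)
  -4w^2 + 12w + 16 = (2w + 2)(-2w + 8) + (0)
Last nonzero remainder: -2w + 8. Dividing through by -2 gives the monic gcd w - 4.

w - 4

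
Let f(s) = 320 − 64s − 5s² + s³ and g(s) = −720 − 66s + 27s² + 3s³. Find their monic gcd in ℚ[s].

−40 + 3s + s²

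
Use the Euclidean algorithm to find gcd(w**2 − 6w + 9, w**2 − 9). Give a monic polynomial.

w − 3

By polynomial division,
  w**2 − 6w + 9 = (w**2 − 9) + (−6w + 18)
  w**2 − 9 = (−(1/6)w − 1/2)(−6w + 18) + (0)
Last nonzero remainder: −6w + 18. Dividing through by −6 gives the monic gcd w − 3.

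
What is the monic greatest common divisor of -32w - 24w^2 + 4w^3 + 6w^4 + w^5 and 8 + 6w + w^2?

8 + 6w + w^2

Repeated division with remainder:
  w^5 + 6w^4 + 4w^3 - 24w^2 - 32w = (w^3 - 4w)(w^2 + 6w + 8) + (0)
The last nonzero remainder w^2 + 6w + 8 is already monic.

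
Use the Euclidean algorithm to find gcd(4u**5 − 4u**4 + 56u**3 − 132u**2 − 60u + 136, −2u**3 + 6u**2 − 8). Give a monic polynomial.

u**2 − u − 2

Apply the Euclidean algorithm:
  4u**5 − 4u**4 + 56u**3 − 132u**2 − 60u + 136 = (−2u**2 − 4u − 40)(−2u**3 + 6u**2 − 8) + (92u**2 − 92u − 184)
  −2u**3 + 6u**2 − 8 = (−(1/46)u + 1/23)(92u**2 − 92u − 184) + (0)
Last nonzero remainder: 92u**2 − 92u − 184. Dividing through by 92 gives the monic gcd u**2 − u − 2.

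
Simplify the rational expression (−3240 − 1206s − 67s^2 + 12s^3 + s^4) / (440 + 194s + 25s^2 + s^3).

(−810 − 99s + 8s^2 + s^3)/(110 + 21s + s^2)

Repeated division with remainder:
  s^4 + 12s^3 − 67s^2 − 1206s − 3240 = (s − 13)(s^3 + 25s^2 + 194s + 440) + (64s^2 + 876s + 2480)
  s^3 + 25s^2 + 194s + 440 = ((1/64)s + 181/1024)(64s^2 + 876s + 2480) + ((105/256)s + 105/64)
  64s^2 + 876s + 2480 = ((16384/105)s + 31744/21)((105/256)s + 105/64) + (0)
Last nonzero remainder: (105/256)s + 105/64. Dividing through by 105/256 gives the monic gcd s + 4.
Cancel s + 4 from numerator and denominator to get the reduced form.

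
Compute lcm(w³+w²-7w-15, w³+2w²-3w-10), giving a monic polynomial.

Euclidean algorithm in ℚ[w]:
  w³+w²-7w-15 = (w³+2w²-3w-10) + (-w²-4w-5)
  w³+2w²-3w-10 = (-w+2)(-w²-4w-5) + (0)
Last nonzero remainder: -w²-4w-5. Dividing through by -1 gives the monic gcd w²+4w+5.
Then lcm(f, g) = f·g / gcd(f, g); expanding and making the result monic gives the answer.

w⁴-w³-9w²-w+30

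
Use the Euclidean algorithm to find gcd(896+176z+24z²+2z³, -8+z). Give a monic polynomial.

Apply the Euclidean algorithm:
  2z³+24z²+176z+896 = (2z²+40z+496)(z-8) + (4864)
  z-8 = ((1/4864)z-1/608)(4864) + (0)
The last nonzero remainder is the constant 4864, so the polynomials are coprime and gcd = 1.

1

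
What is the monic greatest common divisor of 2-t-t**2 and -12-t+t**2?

Euclidean algorithm in ℚ[t]:
  -t**2-t+2 = (-1)(t**2-t-12) + (-2t-10)
  t**2-t-12 = (-(1/2)t+3)(-2t-10) + (18)
  -2t-10 = (-(1/9)t-5/9)(18) + (0)
The last nonzero remainder is the constant 18, so the polynomials are coprime and gcd = 1.

1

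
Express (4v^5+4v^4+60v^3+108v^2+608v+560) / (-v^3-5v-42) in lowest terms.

Repeated division with remainder:
  4v^5+4v^4+60v^3+108v^2+608v+560 = (-4v^2-4v-40)(-v^3-5v-42) + (-80v^2+240v-1120)
  -v^3-5v-42 = ((1/80)v+3/80)(-80v^2+240v-1120) + (0)
Last nonzero remainder: -80v^2+240v-1120. Dividing through by -80 gives the monic gcd v^2-3v+14.
Cancel v^2-3v+14 from numerator and denominator to get the reduced form.

(-4v^3-16v^2-52v-40)/(v+3)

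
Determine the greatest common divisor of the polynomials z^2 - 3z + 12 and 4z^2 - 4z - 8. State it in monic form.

1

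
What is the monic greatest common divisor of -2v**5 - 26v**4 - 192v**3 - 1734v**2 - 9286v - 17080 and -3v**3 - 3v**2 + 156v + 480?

Euclidean algorithm in ℚ[v]:
  -2v**5 - 26v**4 - 192v**3 - 1734v**2 - 9286v - 17080 = ((2/3)v**2 + 8v + 272/3)(-3v**3 - 3v**2 + 156v + 480) + (-3030v**2 - 27270v - 60600)
  -3v**3 - 3v**2 + 156v + 480 = ((1/1010)v - 4/505)(-3030v**2 - 27270v - 60600) + (0)
Last nonzero remainder: -3030v**2 - 27270v - 60600. Dividing through by -3030 gives the monic gcd v**2 + 9v + 20.

v**2 + 9v + 20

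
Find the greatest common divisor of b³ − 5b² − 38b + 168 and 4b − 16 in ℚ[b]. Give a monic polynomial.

Apply the Euclidean algorithm:
  b³ − 5b² − 38b + 168 = ((1/4)b² − (1/4)b − 21/2)(4b − 16) + (0)
Last nonzero remainder: 4b − 16. Dividing through by 4 gives the monic gcd b − 4.

b − 4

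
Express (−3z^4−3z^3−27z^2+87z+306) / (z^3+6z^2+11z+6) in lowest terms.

Apply the Euclidean algorithm:
  −3z^4−3z^3−27z^2+87z+306 = (−3z+15)(z^3+6z^2+11z+6) + (−84z^2−60z+216)
  z^3+6z^2+11z+6 = (−(1/84)z−37/588)(−84z^2−60z+216) + ((480/49)z+960/49)
  −84z^2−60z+216 = (−(343/40)z+441/40)((480/49)z+960/49) + (0)
Last nonzero remainder: (480/49)z+960/49. Dividing through by 480/49 gives the monic gcd z+2.
Cancel z+2 from numerator and denominator to get the reduced form.

(−3z^3+3z^2−33z+153)/(z^2+4z+3)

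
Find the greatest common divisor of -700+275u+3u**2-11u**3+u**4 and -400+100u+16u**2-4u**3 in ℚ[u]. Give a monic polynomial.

Euclidean algorithm in ℚ[u]:
  u**4-11u**3+3u**2+275u-700 = (-(1/4)u+7/4)(-4u**3+16u**2+100u-400) + (0)
Last nonzero remainder: -4u**3+16u**2+100u-400. Dividing through by -4 gives the monic gcd u**3-4u**2-25u+100.

100-25u-4u**2+u**3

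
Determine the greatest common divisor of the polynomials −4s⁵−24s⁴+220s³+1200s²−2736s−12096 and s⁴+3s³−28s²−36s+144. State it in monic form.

s³+5s²−18s−72

Apply the Euclidean algorithm:
  −4s⁵−24s⁴+220s³+1200s²−2736s−12096 = (−4s−12)(s⁴+3s³−28s²−36s+144) + (144s³+720s²−2592s−10368)
  s⁴+3s³−28s²−36s+144 = ((1/144)s−1/72)(144s³+720s²−2592s−10368) + (0)
Last nonzero remainder: 144s³+720s²−2592s−10368. Dividing through by 144 gives the monic gcd s³+5s²−18s−72.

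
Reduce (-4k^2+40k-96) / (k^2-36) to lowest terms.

By polynomial division,
  -4k^2+40k-96 = (-4)(k^2-36) + (40k-240)
  k^2-36 = ((1/40)k+3/20)(40k-240) + (0)
Last nonzero remainder: 40k-240. Dividing through by 40 gives the monic gcd k-6.
Cancel k-6 from numerator and denominator to get the reduced form.

(-4k+16)/(k+6)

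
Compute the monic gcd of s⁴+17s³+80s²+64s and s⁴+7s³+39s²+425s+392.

By polynomial division,
  s⁴+17s³+80s²+64s = (s⁴+7s³+39s²+425s+392) + (10s³+41s²-361s-392)
  s⁴+7s³+39s²+425s+392 = ((1/10)s+29/100)(10s³+41s²-361s-392) + ((6321/100)s²+(56889/100)s+12642/25)
  10s³+41s²-361s-392 = ((1000/6321)s-100/129)((6321/100)s²+(56889/100)s+12642/25) + (0)
Last nonzero remainder: (6321/100)s²+(56889/100)s+12642/25. Dividing through by 6321/100 gives the monic gcd s²+9s+8.

s²+9s+8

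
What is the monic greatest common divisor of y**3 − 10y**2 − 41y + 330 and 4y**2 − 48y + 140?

Euclidean algorithm in ℚ[y]:
  y**3 − 10y**2 − 41y + 330 = ((1/4)y + 1/2)(4y**2 − 48y + 140) + (−52y + 260)
  4y**2 − 48y + 140 = (−(1/13)y + 7/13)(−52y + 260) + (0)
Last nonzero remainder: −52y + 260. Dividing through by −52 gives the monic gcd y − 5.

y − 5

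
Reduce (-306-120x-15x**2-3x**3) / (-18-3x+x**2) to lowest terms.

(-102-6x-3x**2)/(-6+x)

Apply the Euclidean algorithm:
  -3x**3-15x**2-120x-306 = (-3x-24)(x**2-3x-18) + (-246x-738)
  x**2-3x-18 = (-(1/246)x+1/41)(-246x-738) + (0)
Last nonzero remainder: -246x-738. Dividing through by -246 gives the monic gcd x+3.
Cancel x+3 from numerator and denominator to get the reduced form.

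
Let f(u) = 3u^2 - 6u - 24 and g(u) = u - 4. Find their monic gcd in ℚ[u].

u - 4

Apply the Euclidean algorithm:
  3u^2 - 6u - 24 = (3u + 6)(u - 4) + (0)
The last nonzero remainder u - 4 is already monic.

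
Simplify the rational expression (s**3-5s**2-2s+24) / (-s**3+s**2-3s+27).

(-s**2+2s+8)/(s**2+2s+9)

Euclidean algorithm in ℚ[s]:
  s**3-5s**2-2s+24 = (-1)(-s**3+s**2-3s+27) + (-4s**2-5s+51)
  -s**3+s**2-3s+27 = ((1/4)s-9/16)(-4s**2-5s+51) + (-(297/16)s+891/16)
  -4s**2-5s+51 = ((64/297)s+272/297)(-(297/16)s+891/16) + (0)
Last nonzero remainder: -(297/16)s+891/16. Dividing through by -297/16 gives the monic gcd s-3.
Cancel s-3 from numerator and denominator to get the reduced form.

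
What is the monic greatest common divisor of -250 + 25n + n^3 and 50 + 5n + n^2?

50 + 5n + n^2

Repeated division with remainder:
  n^3 + 25n - 250 = (n - 5)(n^2 + 5n + 50) + (0)
The last nonzero remainder n^2 + 5n + 50 is already monic.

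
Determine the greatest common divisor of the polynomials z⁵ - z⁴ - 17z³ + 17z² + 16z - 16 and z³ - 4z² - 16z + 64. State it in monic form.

Euclidean algorithm in ℚ[z]:
  z⁵ - z⁴ - 17z³ + 17z² + 16z - 16 = (z² + 3z + 11)(z³ - 4z² - 16z + 64) + (45z² - 720)
  z³ - 4z² - 16z + 64 = ((1/45)z - 4/45)(45z² - 720) + (0)
Last nonzero remainder: 45z² - 720. Dividing through by 45 gives the monic gcd z² - 16.

z² - 16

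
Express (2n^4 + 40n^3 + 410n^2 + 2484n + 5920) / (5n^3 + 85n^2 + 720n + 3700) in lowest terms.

By polynomial division,
  2n^4 + 40n^3 + 410n^2 + 2484n + 5920 = ((2/5)n + 6/5)(5n^3 + 85n^2 + 720n + 3700) + (20n^2 + 140n + 1480)
  5n^3 + 85n^2 + 720n + 3700 = ((1/4)n + 5/2)(20n^2 + 140n + 1480) + (0)
Last nonzero remainder: 20n^2 + 140n + 1480. Dividing through by 20 gives the monic gcd n^2 + 7n + 74.
Cancel n^2 + 7n + 74 from numerator and denominator to get the reduced form.

(2n^2 + 26n + 80)/(5n + 50)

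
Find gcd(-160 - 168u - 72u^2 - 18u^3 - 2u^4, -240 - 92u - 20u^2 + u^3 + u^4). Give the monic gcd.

By polynomial division,
  -2u^4 - 18u^3 - 72u^2 - 168u - 160 = (-2)(u^4 + u^3 - 20u^2 - 92u - 240) + (-16u^3 - 112u^2 - 352u - 640)
  u^4 + u^3 - 20u^2 - 92u - 240 = (-(1/16)u + 3/8)(-16u^3 - 112u^2 - 352u - 640) + (0)
Last nonzero remainder: -16u^3 - 112u^2 - 352u - 640. Dividing through by -16 gives the monic gcd u^3 + 7u^2 + 22u + 40.

40 + 22u + 7u^2 + u^3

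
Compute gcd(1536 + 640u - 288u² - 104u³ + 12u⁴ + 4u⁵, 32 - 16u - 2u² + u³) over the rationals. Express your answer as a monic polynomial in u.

-16 + u²

Apply the Euclidean algorithm:
  4u⁵ + 12u⁴ - 104u³ - 288u² + 640u + 1536 = (4u² + 20u)(u³ - 2u² - 16u + 32) + (-96u² + 1536)
  u³ - 2u² - 16u + 32 = (-(1/96)u + 1/48)(-96u² + 1536) + (0)
Last nonzero remainder: -96u² + 1536. Dividing through by -96 gives the monic gcd u² - 16.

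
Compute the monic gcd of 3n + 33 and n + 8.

Repeated division with remainder:
  3n + 33 = (3)(n + 8) + (9)
  n + 8 = ((1/9)n + 8/9)(9) + (0)
The last nonzero remainder is the constant 9, so the polynomials are coprime and gcd = 1.

1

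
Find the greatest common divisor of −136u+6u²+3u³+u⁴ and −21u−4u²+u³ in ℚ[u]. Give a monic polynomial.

u

By polynomial division,
  u⁴+3u³+6u²−136u = (u+7)(u³−4u²−21u) + (55u²+11u)
  u³−4u²−21u = ((1/55)u−21/275)(55u²+11u) + (−(504/25)u)
  55u²+11u = (−(1375/504)u−275/504)(−(504/25)u) + (0)
Last nonzero remainder: −(504/25)u. Dividing through by −504/25 gives the monic gcd u.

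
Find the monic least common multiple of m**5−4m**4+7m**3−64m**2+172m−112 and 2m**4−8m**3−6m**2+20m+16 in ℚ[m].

m**7−2m**6−54m**4+51m**3+168m**2−52m−112

Apply the Euclidean algorithm:
  m**5−4m**4+7m**3−64m**2+172m−112 = ((1/2)m)(2m**4−8m**3−6m**2+20m+16) + (10m**3−74m**2+164m−112)
  2m**4−8m**3−6m**2+20m+16 = ((1/5)m+17/25)(10m**3−74m**2+164m−112) + ((288/25)m**2−(1728/25)m+2304/25)
  10m**3−74m**2+164m−112 = ((125/144)m−175/144)((288/25)m**2−(1728/25)m+2304/25) + (0)
Last nonzero remainder: (288/25)m**2−(1728/25)m+2304/25. Dividing through by 288/25 gives the monic gcd m**2−6m+8.
Then lcm(f, g) = f·g / gcd(f, g); expanding and making the result monic gives the answer.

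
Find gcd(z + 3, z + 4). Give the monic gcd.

1

By polynomial division,
  z + 3 = (z + 4) + (−1)
  z + 4 = (−z − 4)(−1) + (0)
The last nonzero remainder is the constant −1, so the polynomials are coprime and gcd = 1.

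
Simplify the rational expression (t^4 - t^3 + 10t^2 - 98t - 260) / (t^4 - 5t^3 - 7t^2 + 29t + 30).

By polynomial division,
  t^4 - t^3 + 10t^2 - 98t - 260 = (t^4 - 5t^3 - 7t^2 + 29t + 30) + (4t^3 + 17t^2 - 127t - 290)
  t^4 - 5t^3 - 7t^2 + 29t + 30 = ((1/4)t - 37/16)(4t^3 + 17t^2 - 127t - 290) + ((1025/16)t^2 - (3075/16)t - 5125/8)
  4t^3 + 17t^2 - 127t - 290 = ((64/1025)t + 464/1025)((1025/16)t^2 - (3075/16)t - 5125/8) + (0)
Last nonzero remainder: (1025/16)t^2 - (3075/16)t - 5125/8. Dividing through by 1025/16 gives the monic gcd t^2 - 3t - 10.
Cancel t^2 - 3t - 10 from numerator and denominator to get the reduced form.

(t^2 + 2t + 26)/(t^2 - 2t - 3)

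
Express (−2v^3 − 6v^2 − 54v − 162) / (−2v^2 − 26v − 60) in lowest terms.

(v^2 + 27)/(v + 10)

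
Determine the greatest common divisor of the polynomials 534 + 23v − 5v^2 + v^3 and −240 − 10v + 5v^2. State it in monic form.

Euclidean algorithm in ℚ[v]:
  v^3 − 5v^2 + 23v + 534 = ((1/5)v − 3/5)(5v^2 − 10v − 240) + (65v + 390)
  5v^2 − 10v − 240 = ((1/13)v − 8/13)(65v + 390) + (0)
Last nonzero remainder: 65v + 390. Dividing through by 65 gives the monic gcd v + 6.

6 + v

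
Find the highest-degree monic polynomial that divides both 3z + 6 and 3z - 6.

Apply the Euclidean algorithm:
  3z + 6 = (3z - 6) + (12)
  3z - 6 = ((1/4)z - 1/2)(12) + (0)
The last nonzero remainder is the constant 12, so the polynomials are coprime and gcd = 1.

1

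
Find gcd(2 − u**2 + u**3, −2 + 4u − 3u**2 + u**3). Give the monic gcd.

2 − 2u + u**2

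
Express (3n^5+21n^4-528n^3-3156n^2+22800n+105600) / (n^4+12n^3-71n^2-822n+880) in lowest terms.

(3n^2-18n-120)/(n-1)

Apply the Euclidean algorithm:
  3n^5+21n^4-528n^3-3156n^2+22800n+105600 = (3n-15)(n^4+12n^3-71n^2-822n+880) + (-135n^3-1755n^2+7830n+118800)
  n^4+12n^3-71n^2-822n+880 = (-(1/135)n+1/135)(-135n^3-1755n^2+7830n+118800) + (0)
Last nonzero remainder: -135n^3-1755n^2+7830n+118800. Dividing through by -135 gives the monic gcd n^3+13n^2-58n-880.
Cancel n^3+13n^2-58n-880 from numerator and denominator to get the reduced form.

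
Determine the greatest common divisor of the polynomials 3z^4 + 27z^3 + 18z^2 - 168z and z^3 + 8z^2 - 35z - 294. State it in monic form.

Euclidean algorithm in ℚ[z]:
  3z^4 + 27z^3 + 18z^2 - 168z = (3z + 3)(z^3 + 8z^2 - 35z - 294) + (99z^2 + 819z + 882)
  z^3 + 8z^2 - 35z - 294 = ((1/99)z - 1/363)(99z^2 + 819z + 882) + (-(5040/121)z - 35280/121)
  99z^2 + 819z + 882 = (-(1331/560)z - 121/40)(-(5040/121)z - 35280/121) + (0)
Last nonzero remainder: -(5040/121)z - 35280/121. Dividing through by -5040/121 gives the monic gcd z + 7.

z + 7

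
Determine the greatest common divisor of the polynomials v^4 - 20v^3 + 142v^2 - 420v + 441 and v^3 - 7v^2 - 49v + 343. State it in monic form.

Euclidean algorithm in ℚ[v]:
  v^4 - 20v^3 + 142v^2 - 420v + 441 = (v - 13)(v^3 - 7v^2 - 49v + 343) + (100v^2 - 1400v + 4900)
  v^3 - 7v^2 - 49v + 343 = ((1/100)v + 7/100)(100v^2 - 1400v + 4900) + (0)
Last nonzero remainder: 100v^2 - 1400v + 4900. Dividing through by 100 gives the monic gcd v^2 - 14v + 49.

v^2 - 14v + 49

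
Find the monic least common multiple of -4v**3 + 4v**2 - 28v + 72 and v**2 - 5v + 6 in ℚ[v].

v**4 - 4v**3 + 10v**2 - 39v + 54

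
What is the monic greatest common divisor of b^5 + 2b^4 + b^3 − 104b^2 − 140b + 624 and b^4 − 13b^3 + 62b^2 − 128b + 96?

b^2 − 6b + 8

By polynomial division,
  b^5 + 2b^4 + b^3 − 104b^2 − 140b + 624 = (b + 15)(b^4 − 13b^3 + 62b^2 − 128b + 96) + (134b^3 − 906b^2 + 1684b − 816)
  b^4 − 13b^3 + 62b^2 − 128b + 96 = ((1/134)b − 209/4489)(134b^3 − 906b^2 + 1684b − 816) + ((32550/4489)b^2 − (195300/4489)b + 260400/4489)
  134b^3 − 906b^2 + 1684b − 816 = ((300763/16275)b − 76313/5425)((32550/4489)b^2 − (195300/4489)b + 260400/4489) + (0)
Last nonzero remainder: (32550/4489)b^2 − (195300/4489)b + 260400/4489. Dividing through by 32550/4489 gives the monic gcd b^2 − 6b + 8.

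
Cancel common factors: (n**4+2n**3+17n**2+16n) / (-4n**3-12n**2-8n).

(-n**2-n-16)/(4n+8)

Repeated division with remainder:
  n**4+2n**3+17n**2+16n = (-(1/4)n+1/4)(-4n**3-12n**2-8n) + (18n**2+18n)
  -4n**3-12n**2-8n = (-(2/9)n-4/9)(18n**2+18n) + (0)
Last nonzero remainder: 18n**2+18n. Dividing through by 18 gives the monic gcd n**2+n.
Cancel n**2+n from numerator and denominator to get the reduced form.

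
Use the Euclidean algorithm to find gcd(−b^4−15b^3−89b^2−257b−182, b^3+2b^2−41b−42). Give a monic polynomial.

By polynomial division,
  −b^4−15b^3−89b^2−257b−182 = (−b−13)(b^3+2b^2−41b−42) + (−104b^2−832b−728)
  b^3+2b^2−41b−42 = (−(1/104)b+3/52)(−104b^2−832b−728) + (0)
Last nonzero remainder: −104b^2−832b−728. Dividing through by −104 gives the monic gcd b^2+8b+7.

b^2+8b+7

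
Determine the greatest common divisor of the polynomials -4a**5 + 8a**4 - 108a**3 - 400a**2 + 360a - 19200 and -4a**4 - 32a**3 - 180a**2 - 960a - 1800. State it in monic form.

a**3 + 5a**2 + 30a + 150

Apply the Euclidean algorithm:
  -4a**5 + 8a**4 - 108a**3 - 400a**2 + 360a - 19200 = (a - 10)(-4a**4 - 32a**3 - 180a**2 - 960a - 1800) + (-248a**3 - 1240a**2 - 7440a - 37200)
  -4a**4 - 32a**3 - 180a**2 - 960a - 1800 = ((1/62)a + 3/62)(-248a**3 - 1240a**2 - 7440a - 37200) + (0)
Last nonzero remainder: -248a**3 - 1240a**2 - 7440a - 37200. Dividing through by -248 gives the monic gcd a**3 + 5a**2 + 30a + 150.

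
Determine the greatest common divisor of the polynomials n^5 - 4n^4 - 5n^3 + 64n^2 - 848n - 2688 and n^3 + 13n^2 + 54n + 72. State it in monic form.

n^2 + 7n + 12

Apply the Euclidean algorithm:
  n^5 - 4n^4 - 5n^3 + 64n^2 - 848n - 2688 = (n^2 - 17n + 162)(n^3 + 13n^2 + 54n + 72) + (-1196n^2 - 8372n - 14352)
  n^3 + 13n^2 + 54n + 72 = (-(1/1196)n - 3/598)(-1196n^2 - 8372n - 14352) + (0)
Last nonzero remainder: -1196n^2 - 8372n - 14352. Dividing through by -1196 gives the monic gcd n^2 + 7n + 12.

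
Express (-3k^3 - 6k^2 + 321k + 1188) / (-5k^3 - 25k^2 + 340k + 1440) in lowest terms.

(3k - 33)/(5k - 40)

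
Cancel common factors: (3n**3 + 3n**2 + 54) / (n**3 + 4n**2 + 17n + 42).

By polynomial division,
  3n**3 + 3n**2 + 54 = (3)(n**3 + 4n**2 + 17n + 42) + (-9n**2 - 51n - 72)
  n**3 + 4n**2 + 17n + 42 = (-(1/9)n + 5/27)(-9n**2 - 51n - 72) + ((166/9)n + 166/3)
  -9n**2 - 51n - 72 = (-(81/166)n - 108/83)((166/9)n + 166/3) + (0)
Last nonzero remainder: (166/9)n + 166/3. Dividing through by 166/9 gives the monic gcd n + 3.
Cancel n + 3 from numerator and denominator to get the reduced form.

(3n**2 - 6n + 18)/(n**2 + n + 14)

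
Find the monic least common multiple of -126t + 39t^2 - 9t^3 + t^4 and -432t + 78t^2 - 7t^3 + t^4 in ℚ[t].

-9072t + 2934t^2 - 813t^3 + 120t^4 - 10t^5 + t^6

Apply the Euclidean algorithm:
  t^4 - 9t^3 + 39t^2 - 126t = (t^4 - 7t^3 + 78t^2 - 432t) + (-2t^3 - 39t^2 + 306t)
  t^4 - 7t^3 + 78t^2 - 432t = (-(1/2)t + 53/4)(-2t^3 - 39t^2 + 306t) + ((2991/4)t^2 - (8973/2)t)
  -2t^3 - 39t^2 + 306t = (-(8/2991)t - 68/997)((2991/4)t^2 - (8973/2)t) + (0)
Last nonzero remainder: (2991/4)t^2 - (8973/2)t. Dividing through by 2991/4 gives the monic gcd t^2 - 6t.
Then lcm(f, g) = f·g / gcd(f, g); expanding and making the result monic gives the answer.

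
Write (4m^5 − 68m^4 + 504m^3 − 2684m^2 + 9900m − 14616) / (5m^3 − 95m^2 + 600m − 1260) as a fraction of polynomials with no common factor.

By polynomial division,
  4m^5 − 68m^4 + 504m^3 − 2684m^2 + 9900m − 14616 = ((4/5)m^2 + (8/5)m + 176/5)(5m^3 − 95m^2 + 600m − 1260) + (708m^2 − 9204m + 29736)
  5m^3 − 95m^2 + 600m − 1260 = ((5/708)m − 5/118)(708m^2 − 9204m + 29736) + (0)
Last nonzero remainder: 708m^2 − 9204m + 29736. Dividing through by 708 gives the monic gcd m^2 − 13m + 42.
Cancel m^2 − 13m + 42 from numerator and denominator to get the reduced form.

(4m^3 − 16m^2 + 128m − 348)/(5m − 30)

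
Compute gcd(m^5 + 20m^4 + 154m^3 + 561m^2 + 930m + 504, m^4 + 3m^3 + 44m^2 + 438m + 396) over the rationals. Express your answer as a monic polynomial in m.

m^2 + 7m + 6

Apply the Euclidean algorithm:
  m^5 + 20m^4 + 154m^3 + 561m^2 + 930m + 504 = (m + 17)(m^4 + 3m^3 + 44m^2 + 438m + 396) + (59m^3 − 625m^2 − 6912m − 6228)
  m^4 + 3m^3 + 44m^2 + 438m + 396 = ((1/59)m + 802/3481)(59m^3 − 625m^2 − 6912m − 6228) + ((1062222/3481)m^2 + (7435554/3481)m + 6373332/3481)
  59m^3 − 625m^2 − 6912m − 6228 = ((205379/1062222)m − 602213/177037)((1062222/3481)m^2 + (7435554/3481)m + 6373332/3481) + (0)
Last nonzero remainder: (1062222/3481)m^2 + (7435554/3481)m + 6373332/3481. Dividing through by 1062222/3481 gives the monic gcd m^2 + 7m + 6.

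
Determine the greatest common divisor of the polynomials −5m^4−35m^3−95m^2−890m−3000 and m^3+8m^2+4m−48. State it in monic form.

m^2+10m+24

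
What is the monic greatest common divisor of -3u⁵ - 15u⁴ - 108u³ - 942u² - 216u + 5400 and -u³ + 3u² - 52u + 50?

u² - 2u + 50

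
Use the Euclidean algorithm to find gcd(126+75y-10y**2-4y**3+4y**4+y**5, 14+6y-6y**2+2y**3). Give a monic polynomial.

Euclidean algorithm in ℚ[y]:
  y**5+4y**4-4y**3-10y**2+75y+126 = ((1/2)y**2+(7/2)y+7)(2y**3-6y**2+6y+14) + (4y**2-16y+28)
  2y**3-6y**2+6y+14 = ((1/2)y+1/2)(4y**2-16y+28) + (0)
Last nonzero remainder: 4y**2-16y+28. Dividing through by 4 gives the monic gcd y**2-4y+7.

7-4y+y**2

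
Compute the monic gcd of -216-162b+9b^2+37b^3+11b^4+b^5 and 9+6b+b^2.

9+6b+b^2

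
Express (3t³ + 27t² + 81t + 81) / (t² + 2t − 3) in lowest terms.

By polynomial division,
  3t³ + 27t² + 81t + 81 = (3t + 21)(t² + 2t − 3) + (48t + 144)
  t² + 2t − 3 = ((1/48)t − 1/48)(48t + 144) + (0)
Last nonzero remainder: 48t + 144. Dividing through by 48 gives the monic gcd t + 3.
Cancel t + 3 from numerator and denominator to get the reduced form.

(3t² + 18t + 27)/(t − 1)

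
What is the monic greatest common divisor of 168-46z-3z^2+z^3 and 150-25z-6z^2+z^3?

-6+z

Apply the Euclidean algorithm:
  z^3-3z^2-46z+168 = (z^3-6z^2-25z+150) + (3z^2-21z+18)
  z^3-6z^2-25z+150 = ((1/3)z+1/3)(3z^2-21z+18) + (-24z+144)
  3z^2-21z+18 = (-(1/8)z+1/8)(-24z+144) + (0)
Last nonzero remainder: -24z+144. Dividing through by -24 gives the monic gcd z-6.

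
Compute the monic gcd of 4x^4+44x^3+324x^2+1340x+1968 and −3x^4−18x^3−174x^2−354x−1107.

x^2+4x+41

Euclidean algorithm in ℚ[x]:
  4x^4+44x^3+324x^2+1340x+1968 = (−4/3)(−3x^4−18x^3−174x^2−354x−1107) + (20x^3+92x^2+868x+492)
  −3x^4−18x^3−174x^2−354x−1107 = (−(3/20)x−21/100)(20x^3+92x^2+868x+492) + (−(612/25)x^2−(2448/25)x−25092/25)
  20x^3+92x^2+868x+492 = (−(125/153)x−25/51)(−(612/25)x^2−(2448/25)x−25092/25) + (0)
Last nonzero remainder: −(612/25)x^2−(2448/25)x−25092/25. Dividing through by −612/25 gives the monic gcd x^2+4x+41.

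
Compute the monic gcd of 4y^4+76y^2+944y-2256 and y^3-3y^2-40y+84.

By polynomial division,
  4y^4+76y^2+944y-2256 = (4y+12)(y^3-3y^2-40y+84) + (272y^2+1088y-3264)
  y^3-3y^2-40y+84 = ((1/272)y-7/272)(272y^2+1088y-3264) + (0)
Last nonzero remainder: 272y^2+1088y-3264. Dividing through by 272 gives the monic gcd y^2+4y-12.

y^2+4y-12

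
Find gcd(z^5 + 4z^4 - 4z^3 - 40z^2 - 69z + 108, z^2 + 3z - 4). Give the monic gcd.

z^2 + 3z - 4

Euclidean algorithm in ℚ[z]:
  z^5 + 4z^4 - 4z^3 - 40z^2 - 69z + 108 = (z^3 + z^2 - 3z - 27)(z^2 + 3z - 4) + (0)
The last nonzero remainder z^2 + 3z - 4 is already monic.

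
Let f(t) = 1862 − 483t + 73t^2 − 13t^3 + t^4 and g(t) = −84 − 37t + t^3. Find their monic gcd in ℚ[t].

Apply the Euclidean algorithm:
  t^4 − 13t^3 + 73t^2 − 483t + 1862 = (t − 13)(t^3 − 37t − 84) + (110t^2 − 880t + 770)
  t^3 − 37t − 84 = ((1/110)t + 4/55)(110t^2 − 880t + 770) + (20t − 140)
  110t^2 − 880t + 770 = ((11/2)t − 11/2)(20t − 140) + (0)
Last nonzero remainder: 20t − 140. Dividing through by 20 gives the monic gcd t − 7.

−7 + t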